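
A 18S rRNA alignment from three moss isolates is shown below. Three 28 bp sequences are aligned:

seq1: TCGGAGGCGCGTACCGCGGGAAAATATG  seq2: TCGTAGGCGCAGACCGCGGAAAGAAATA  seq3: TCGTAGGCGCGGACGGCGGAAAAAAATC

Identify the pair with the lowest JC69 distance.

seq1–seq2: 7/28 differ, p = 0.250, d = 0.304.
seq1–seq3: 6/28 differ, p = 0.214, d = 0.252.
seq2–seq3: 4/28 differ, p = 0.143, d = 0.158.
The smallest distance is between seq2 and seq3.

seq2 and seq3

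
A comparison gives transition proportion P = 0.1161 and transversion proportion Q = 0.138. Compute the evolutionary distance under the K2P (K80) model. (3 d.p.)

0.312

Under the Kimura two-parameter model, d = −½ ln(1 − 2P − Q) − ¼ ln(1 − 2Q).
1 − 2P − Q = 0.6298, giving −½ ln(0.6298) = 0.231176.
1 − 2Q = 0.724, giving −¼ ln(0.724) = 0.080741.
d = 0.231176 + 0.080741 = 0.311917.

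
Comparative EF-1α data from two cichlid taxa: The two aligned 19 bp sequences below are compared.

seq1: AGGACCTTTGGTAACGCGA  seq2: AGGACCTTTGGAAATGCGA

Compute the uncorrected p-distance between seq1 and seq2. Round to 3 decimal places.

The sequences differ at 2 of 19 positions (sites 12, 15).
p = 2/19 = 0.105263… ≈ 0.105 (to 3 d.p.).

0.105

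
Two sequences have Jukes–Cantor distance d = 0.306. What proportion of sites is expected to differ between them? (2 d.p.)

p = (3/4)(1 − e^(−4d/3)) = 0.75 × (1 − e^(-0.408)) = 0.75 × (1 − 0.664979) = 0.251266.

0.25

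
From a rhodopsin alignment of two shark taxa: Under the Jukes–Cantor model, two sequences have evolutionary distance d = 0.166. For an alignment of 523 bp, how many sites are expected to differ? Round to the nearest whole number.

78

Invert JC69: p = (3/4)(1 − e^(−4d/3)) = 0.75 × (1 − e^(-0.221333)) = 0.75 × (1 − 0.801450) = 0.148913.
Expected differing sites = pL ≈ 0.148913 × 523 = 77.881499 ≈ 78.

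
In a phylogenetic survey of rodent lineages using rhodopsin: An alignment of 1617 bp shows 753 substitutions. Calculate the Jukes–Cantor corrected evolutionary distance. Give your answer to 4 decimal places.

0.7275

p = 753/1617 ≈ 0.465677.
d = −(3/4) ln(1 − 4p/3) = −0.75 ln(1 − 0.620903) = −0.75 ln(0.379097)
  = −0.75 × (-0.969963) = 0.727472 substitutions/site.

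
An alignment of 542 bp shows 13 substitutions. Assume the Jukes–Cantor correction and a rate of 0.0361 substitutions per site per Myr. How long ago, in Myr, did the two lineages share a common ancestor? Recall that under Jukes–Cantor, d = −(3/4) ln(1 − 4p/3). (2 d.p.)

0.34

p = 13/542 ≈ 0.023985.
d = −(3/4) ln(1 − 4p/3) = −0.75 ln(1 − 0.03198) = −0.75 ln(0.96802)
  = −0.75 × (-0.032503) = 0.024377 substitutions/site.
Under a molecular clock d = 2μt, so t = d/(2μ) = 0.024377 / (2 × 0.0361) = 0.34 Myr.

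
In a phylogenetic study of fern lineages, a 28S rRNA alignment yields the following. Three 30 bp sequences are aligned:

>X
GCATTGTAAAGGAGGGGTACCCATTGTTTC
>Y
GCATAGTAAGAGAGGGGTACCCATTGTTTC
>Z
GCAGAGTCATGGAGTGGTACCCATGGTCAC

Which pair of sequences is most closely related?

X–Y: 3/30 differ, p = 0.100, d = 0.107.
X–Z: 8/30 differ, p = 0.267, d = 0.330.
Y–Z: 8/30 differ, p = 0.267, d = 0.330.
The smallest distance is between X and Y.

X and Y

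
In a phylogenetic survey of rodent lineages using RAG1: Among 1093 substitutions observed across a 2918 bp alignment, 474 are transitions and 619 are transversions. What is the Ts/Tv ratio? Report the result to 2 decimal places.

0.77

R = 474/619 = 0.765751… ≈ 0.77 (to 2 d.p.).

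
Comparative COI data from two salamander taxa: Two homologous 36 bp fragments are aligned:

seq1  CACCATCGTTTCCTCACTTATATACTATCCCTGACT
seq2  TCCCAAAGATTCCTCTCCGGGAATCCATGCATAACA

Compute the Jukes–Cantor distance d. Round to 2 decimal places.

The sequences differ at 17 of 36 sites, so p = 17/36 ≈ 0.472222.
d = −(3/4) ln(1 − 4p/3) = −0.75 ln(1 − 0.629629) = −0.75 ln(0.370371)
  = −0.75 × (-0.993250) = 0.744938 substitutions/site.

0.74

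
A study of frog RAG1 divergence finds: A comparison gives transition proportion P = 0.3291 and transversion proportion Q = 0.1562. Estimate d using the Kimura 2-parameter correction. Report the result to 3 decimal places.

Under the Kimura two-parameter model, d = −½ ln(1 − 2P − Q) − ¼ ln(1 − 2Q).
1 − 2P − Q = 0.1856, giving −½ ln(0.1856) = 0.842081.
1 − 2Q = 0.6876, giving −¼ ln(0.6876) = 0.093637.
d = 0.842081 + 0.093637 = 0.935718.

0.936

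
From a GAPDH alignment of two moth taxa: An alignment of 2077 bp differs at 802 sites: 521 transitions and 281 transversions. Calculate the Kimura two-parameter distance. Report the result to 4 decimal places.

P = 521/2077 ≈ 0.250843 and Q = 281/2077 ≈ 0.135291.
Under the Kimura two-parameter model, d = −½ ln(1 − 2P − Q) − ¼ ln(1 − 2Q).
1 − 2P − Q = 0.363023, giving −½ ln(0.363023) = 0.506645.
1 − 2Q = 0.729418, giving −¼ ln(0.729418) = 0.078877.
d = 0.506645 + 0.078877 = 0.585522.

0.5855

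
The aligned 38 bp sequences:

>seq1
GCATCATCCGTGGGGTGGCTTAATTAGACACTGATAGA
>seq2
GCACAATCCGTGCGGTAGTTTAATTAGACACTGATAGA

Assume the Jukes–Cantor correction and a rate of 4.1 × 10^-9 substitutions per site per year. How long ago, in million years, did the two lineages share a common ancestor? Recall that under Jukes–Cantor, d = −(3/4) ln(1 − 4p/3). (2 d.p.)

17.64

The sequences differ at 5 of 38 sites (4, 5, 13, 17, 19), so p = 5/38 ≈ 0.131579.
d = −(3/4) ln(1 − 4p/3) = −0.75 ln(1 − 0.175439) = −0.75 ln(0.824561)
  = −0.75 × (-0.192904) = 0.144678 substitutions/site.
Under a molecular clock d = 2μt, so t = d/(2μ) = 0.144678 / (2 × 4.1 × 10^-9) = 17.64 million years.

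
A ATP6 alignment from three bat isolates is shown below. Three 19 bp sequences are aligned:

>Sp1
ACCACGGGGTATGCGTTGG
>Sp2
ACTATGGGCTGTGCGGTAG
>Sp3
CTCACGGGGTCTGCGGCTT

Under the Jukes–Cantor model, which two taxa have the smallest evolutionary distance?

Sp1 and Sp2

Sp1–Sp2: 6/19 differ, p = 0.316, d = 0.410.
Sp1–Sp3: 7/19 differ, p = 0.368, d = 0.507.
Sp2–Sp3: 9/19 differ, p = 0.474, d = 0.749.
The smallest distance is between Sp1 and Sp2.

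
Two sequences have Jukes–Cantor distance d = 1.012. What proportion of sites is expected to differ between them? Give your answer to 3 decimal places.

0.555

p = (3/4)(1 − e^(−4d/3)) = 0.75 × (1 − e^(-1.349333)) = 0.75 × (1 − 0.259413) = 0.555440.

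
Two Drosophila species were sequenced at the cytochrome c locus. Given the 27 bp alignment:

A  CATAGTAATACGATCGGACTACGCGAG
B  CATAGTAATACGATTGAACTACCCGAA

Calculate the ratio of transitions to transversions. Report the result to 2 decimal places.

3.00

Transitions are A↔G and C↔T; transversions are all other mismatches.
Transitions: 3. Transversions: 1.
R = 3/1 = 3.00.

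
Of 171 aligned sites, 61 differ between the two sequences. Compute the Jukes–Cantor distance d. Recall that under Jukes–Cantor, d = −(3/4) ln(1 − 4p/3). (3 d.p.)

p = 61/171 ≈ 0.356725.
d = −(3/4) ln(1 − 4p/3) = −0.75 ln(1 − 0.475633) = −0.75 ln(0.524367)
  = −0.75 × (-0.645563) = 0.484172 substitutions/site.

0.484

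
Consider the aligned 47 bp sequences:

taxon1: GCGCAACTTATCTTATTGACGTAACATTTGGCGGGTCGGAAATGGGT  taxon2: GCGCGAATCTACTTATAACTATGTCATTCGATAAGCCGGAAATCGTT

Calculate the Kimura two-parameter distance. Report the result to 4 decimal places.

0.6751

Of 47 sites, 12 differences are transitions and 8 are transversions, so P = 12/47 ≈ 0.255319 and Q = 8/47 ≈ 0.170213.
Under the Kimura two-parameter model, d = −½ ln(1 − 2P − Q) − ¼ ln(1 − 2Q).
1 − 2P − Q = 0.319149, giving −½ ln(0.319149) = 0.571049.
1 − 2Q = 0.659574, giving −¼ ln(0.659574) = 0.104040.
d = 0.571049 + 0.104040 = 0.675089.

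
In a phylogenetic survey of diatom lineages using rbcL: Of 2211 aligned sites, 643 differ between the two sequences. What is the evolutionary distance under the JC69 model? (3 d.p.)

0.368

p = 643/2211 ≈ 0.290819.
d = −(3/4) ln(1 − 4p/3) = −0.75 ln(1 − 0.387759) = −0.75 ln(0.612241)
  = −0.75 × (-0.490629) = 0.367972 substitutions/site.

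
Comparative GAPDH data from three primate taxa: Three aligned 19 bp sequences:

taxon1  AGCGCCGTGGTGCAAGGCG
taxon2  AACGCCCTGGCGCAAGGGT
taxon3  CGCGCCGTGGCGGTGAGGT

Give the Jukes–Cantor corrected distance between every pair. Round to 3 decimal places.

d(taxon1,taxon2) = 0.324, d(taxon1,taxon3) = 0.618, d(taxon2,taxon3) = 0.507

taxon1–taxon2: 5/19 sites differ → p ≈ 0.263158, d = −0.75 ln(1 − 0.350877) = 0.324100 ≈ 0.324.
taxon1–taxon3: 8/19 sites differ → p ≈ 0.421053, d = −0.75 ln(1 − 0.561404) = 0.618132 ≈ 0.618.
taxon2–taxon3: 7/19 sites differ → p ≈ 0.368421, d = −0.75 ln(1 − 0.491228) = 0.506816 ≈ 0.507.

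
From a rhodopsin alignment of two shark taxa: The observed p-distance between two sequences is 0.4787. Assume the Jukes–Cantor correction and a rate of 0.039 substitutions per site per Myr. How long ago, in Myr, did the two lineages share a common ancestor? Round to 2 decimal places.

d = −(3/4) ln(1 − 4p/3) = −0.75 ln(1 − 0.638267) = −0.75 ln(0.361733)
  = −0.75 × (-1.016849) = 0.762637 substitutions/site.
Under a molecular clock d = 2μt, so t = d/(2μ) = 0.762637 / (2 × 0.039) = 9.78 Myr.

9.78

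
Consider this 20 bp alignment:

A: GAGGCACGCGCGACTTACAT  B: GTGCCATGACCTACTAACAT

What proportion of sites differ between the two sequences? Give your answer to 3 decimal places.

0.350

The sequences differ at 7 of 20 positions (sites 2, 4, 7, 9, 10, 12, 16).
p = 7/20 = 0.350.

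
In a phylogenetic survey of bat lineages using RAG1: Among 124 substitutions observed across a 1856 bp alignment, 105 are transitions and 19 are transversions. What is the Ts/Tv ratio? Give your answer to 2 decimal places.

R = 105/19 = 5.526315… ≈ 5.53 (to 2 d.p.).

5.53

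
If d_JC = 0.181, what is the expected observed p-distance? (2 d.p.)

p = (3/4)(1 − e^(−4d/3)) = 0.75 × (1 − e^(-0.241333)) = 0.75 × (1 − 0.785580) = 0.160815.

0.16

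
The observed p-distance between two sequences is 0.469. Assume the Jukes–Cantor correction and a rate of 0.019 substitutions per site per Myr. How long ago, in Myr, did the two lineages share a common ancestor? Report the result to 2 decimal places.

d = −(3/4) ln(1 − 4p/3) = −0.75 ln(1 − 0.625333) = −0.75 ln(0.374667)
  = −0.75 × (-0.981718) = 0.736289 substitutions/site.
Under a molecular clock d = 2μt, so t = d/(2μ) = 0.736289 / (2 × 0.019) = 19.38 Myr.

19.38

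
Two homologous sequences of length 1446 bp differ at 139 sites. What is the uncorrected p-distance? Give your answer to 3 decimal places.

0.096

p = 139/1446 = 0.096127… ≈ 0.096 (to 3 d.p.).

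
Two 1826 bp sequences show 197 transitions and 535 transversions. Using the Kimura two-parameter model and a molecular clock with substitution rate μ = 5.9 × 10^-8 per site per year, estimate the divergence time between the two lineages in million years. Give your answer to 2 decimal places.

P = 197/1826 ≈ 0.107886 and Q = 535/1826 ≈ 0.29299.
Under the Kimura two-parameter model, d = −½ ln(1 − 2P − Q) − ¼ ln(1 − 2Q).
1 − 2P − Q = 0.491238, giving −½ ln(0.491238) = 0.355413.
1 − 2Q = 0.41402, giving −¼ ln(0.41402) = 0.220460.
d = 0.355413 + 0.220460 = 0.575873.
Under a molecular clock d = 2μt, so t = d/(2μ) = 0.575873 / (2 × 5.9 × 10^-8) = 4.88 million years.

4.88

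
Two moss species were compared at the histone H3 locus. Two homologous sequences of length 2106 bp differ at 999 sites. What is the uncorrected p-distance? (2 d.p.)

0.47

p = 999/2106 = 0.474358… ≈ 0.47 (to 2 d.p.).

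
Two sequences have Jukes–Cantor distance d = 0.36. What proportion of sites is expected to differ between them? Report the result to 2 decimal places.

p = (3/4)(1 − e^(−4d/3)) = 0.75 × (1 − e^(-0.48)) = 0.75 × (1 − 0.618783) = 0.285913.

0.29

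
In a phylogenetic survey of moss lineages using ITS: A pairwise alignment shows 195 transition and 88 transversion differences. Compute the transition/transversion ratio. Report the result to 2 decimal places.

2.22

R = 195/88 = 2.215909… ≈ 2.22 (to 2 d.p.).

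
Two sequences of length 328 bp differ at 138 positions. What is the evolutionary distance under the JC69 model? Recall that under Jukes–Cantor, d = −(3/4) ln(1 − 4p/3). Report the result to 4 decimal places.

0.6174

p = 138/328 ≈ 0.420732.
d = −(3/4) ln(1 − 4p/3) = −0.75 ln(1 − 0.560976) = −0.75 ln(0.439024)
  = −0.75 × (-0.823201) = 0.617401 substitutions/site.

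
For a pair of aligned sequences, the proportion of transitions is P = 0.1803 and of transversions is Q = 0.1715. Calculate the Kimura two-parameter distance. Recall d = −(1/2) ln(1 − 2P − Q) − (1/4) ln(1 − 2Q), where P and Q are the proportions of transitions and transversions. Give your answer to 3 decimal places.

Under the Kimura two-parameter model, d = −½ ln(1 − 2P − Q) − ¼ ln(1 − 2Q).
1 − 2P − Q = 0.4679, giving −½ ln(0.4679) = 0.379750.
1 − 2Q = 0.657, giving −¼ ln(0.657) = 0.105018.
d = 0.379750 + 0.105018 = 0.484768.

0.485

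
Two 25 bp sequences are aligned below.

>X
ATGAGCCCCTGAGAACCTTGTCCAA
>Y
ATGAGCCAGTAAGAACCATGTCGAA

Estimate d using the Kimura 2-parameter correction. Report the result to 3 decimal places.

Of 25 sites, 1 differences are transitions and 4 are transversions, so P = 1/25 = 0.04 and Q = 4/25 = 0.16.
Under the Kimura two-parameter model, d = −½ ln(1 − 2P − Q) − ¼ ln(1 − 2Q).
1 − 2P − Q = 0.76, giving −½ ln(0.76) = 0.137218.
1 − 2Q = 0.68, giving −¼ ln(0.68) = 0.096416.
d = 0.137218 + 0.096416 = 0.233634.

0.234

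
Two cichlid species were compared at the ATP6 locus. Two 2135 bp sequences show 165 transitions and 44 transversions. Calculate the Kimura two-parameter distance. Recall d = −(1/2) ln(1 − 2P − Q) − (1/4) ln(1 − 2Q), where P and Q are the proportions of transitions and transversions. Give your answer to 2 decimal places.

P = 165/2135 ≈ 0.077283 and Q = 44/2135 ≈ 0.020609.
Under the Kimura two-parameter model, d = −½ ln(1 − 2P − Q) − ¼ ln(1 − 2Q).
1 − 2P − Q = 0.824825, giving −½ ln(0.824825) = 0.096292.
1 − 2Q = 0.958782, giving −¼ ln(0.958782) = 0.010523.
d = 0.096292 + 0.010523 = 0.106815.

0.11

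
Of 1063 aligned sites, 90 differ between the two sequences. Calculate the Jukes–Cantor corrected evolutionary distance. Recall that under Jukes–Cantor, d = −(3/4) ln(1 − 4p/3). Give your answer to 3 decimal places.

0.090

p = 90/1063 ≈ 0.084666.
d = −(3/4) ln(1 − 4p/3) = −0.75 ln(1 − 0.112888) = −0.75 ln(0.887112)
  = −0.75 × (-0.119784) = 0.089838 substitutions/site.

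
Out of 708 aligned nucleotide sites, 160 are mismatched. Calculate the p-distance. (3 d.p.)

0.226

p = 160/708 = 0.225988… ≈ 0.226 (to 3 d.p.).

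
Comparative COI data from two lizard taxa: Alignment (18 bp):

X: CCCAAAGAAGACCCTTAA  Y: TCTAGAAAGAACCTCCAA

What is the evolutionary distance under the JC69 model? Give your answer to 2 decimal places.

The sequences differ at 9 of 18 sites (1, 3, 5, 7, 9, 10, 14, 15, 16), so p = 9/18 = 0.5.
d = −(3/4) ln(1 − 4p/3) = −0.75 ln(1 − 0.666667) = −0.75 ln(0.333333)
  = −0.75 × (-1.098613) = 0.823960 substitutions/site.

0.82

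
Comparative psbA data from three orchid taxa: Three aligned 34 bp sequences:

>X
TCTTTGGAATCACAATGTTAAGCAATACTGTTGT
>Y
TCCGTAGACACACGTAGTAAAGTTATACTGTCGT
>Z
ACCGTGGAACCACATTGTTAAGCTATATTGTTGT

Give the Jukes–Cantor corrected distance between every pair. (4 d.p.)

d(X,Y) = 0.4770, d(X,Z) = 0.2407, d(Y,Z) = 0.3734

X–Y: 12/34 sites differ → p ≈ 0.352941, d = −0.75 ln(1 − 0.470588) = 0.476991 ≈ 0.4770.
X–Z: 7/34 sites differ → p ≈ 0.205882, d = −0.75 ln(1 − 0.274509) = 0.240680 ≈ 0.2407.
Y–Z: 10/34 sites differ → p ≈ 0.294118, d = −0.75 ln(1 − 0.392157) = 0.373379 ≈ 0.3734.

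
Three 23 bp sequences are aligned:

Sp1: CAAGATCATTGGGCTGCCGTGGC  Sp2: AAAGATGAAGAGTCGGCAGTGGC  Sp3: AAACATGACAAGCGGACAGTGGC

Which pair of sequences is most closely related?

Sp2 and Sp3

Sp1–Sp2: 8/23 differ, p = 0.348, d = 0.467.
Sp1–Sp3: 11/23 differ, p = 0.478, d = 0.761.
Sp2–Sp3: 6/23 differ, p = 0.261, d = 0.321.
The smallest distance is between Sp2 and Sp3.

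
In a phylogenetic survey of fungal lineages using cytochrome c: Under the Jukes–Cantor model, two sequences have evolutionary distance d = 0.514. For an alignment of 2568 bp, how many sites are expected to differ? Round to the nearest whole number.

Invert JC69: p = (3/4)(1 − e^(−4d/3)) = 0.75 × (1 − e^(-0.685333)) = 0.75 × (1 − 0.503922) = 0.372059.
Expected differing sites = pL ≈ 0.372059 × 2568 = 955.447512 ≈ 955.

955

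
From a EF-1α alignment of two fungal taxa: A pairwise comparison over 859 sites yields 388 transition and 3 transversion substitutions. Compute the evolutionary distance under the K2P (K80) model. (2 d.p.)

1.19

P = 388/859 ≈ 0.451688 and Q = 3/859 ≈ 0.003492.
Under the Kimura two-parameter model, d = −½ ln(1 − 2P − Q) − ¼ ln(1 − 2Q).
1 − 2P − Q = 0.093132, giving −½ ln(0.093132) = 1.186869.
1 − 2Q = 0.993016, giving −¼ ln(0.993016) = 0.001752.
d = 1.186869 + 0.001752 = 1.188621.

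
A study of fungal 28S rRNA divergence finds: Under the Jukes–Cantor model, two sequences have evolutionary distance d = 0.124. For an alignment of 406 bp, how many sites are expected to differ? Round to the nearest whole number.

Invert JC69: p = (3/4)(1 − e^(−4d/3)) = 0.75 × (1 − e^(-0.165333)) = 0.75 × (1 − 0.847611) = 0.114292.
Expected differing sites = pL ≈ 0.114292 × 406 = 46.402552 ≈ 46.

46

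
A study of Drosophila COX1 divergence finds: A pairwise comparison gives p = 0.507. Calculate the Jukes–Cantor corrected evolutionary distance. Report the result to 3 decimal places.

d = −(3/4) ln(1 − 4p/3) = −0.75 ln(1 − 0.676) = −0.75 ln(0.324)
  = −0.75 × (-1.127012) = 0.845259 substitutions/site.

0.845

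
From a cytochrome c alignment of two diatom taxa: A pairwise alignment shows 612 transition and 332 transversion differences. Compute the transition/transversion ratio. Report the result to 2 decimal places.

1.84

R = 612/332 = 1.843373… ≈ 1.84 (to 2 d.p.).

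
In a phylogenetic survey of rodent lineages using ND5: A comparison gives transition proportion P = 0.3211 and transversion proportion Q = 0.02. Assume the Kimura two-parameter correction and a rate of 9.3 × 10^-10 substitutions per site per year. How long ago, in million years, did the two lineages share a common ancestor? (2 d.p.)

297.23

Under the Kimura two-parameter model, d = −½ ln(1 − 2P − Q) − ¼ ln(1 − 2Q).
1 − 2P − Q = 0.3378, giving −½ ln(0.3378) = 0.542651.
1 − 2Q = 0.96, giving −¼ ln(0.96) = 0.010205.
d = 0.542651 + 0.010205 = 0.552856.
Under a molecular clock d = 2μt, so t = d/(2μ) = 0.552856 / (2 × 9.3 × 10^-10) = 297.23 million years.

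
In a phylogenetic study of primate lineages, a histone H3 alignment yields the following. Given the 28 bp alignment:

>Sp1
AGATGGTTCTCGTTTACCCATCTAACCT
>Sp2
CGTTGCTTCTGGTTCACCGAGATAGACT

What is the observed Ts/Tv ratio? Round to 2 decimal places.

0.25

Transitions are A↔G and C↔T; transversions are all other mismatches.
Transitions: 2. Transversions: 8.
R = 2/8 = 0.25.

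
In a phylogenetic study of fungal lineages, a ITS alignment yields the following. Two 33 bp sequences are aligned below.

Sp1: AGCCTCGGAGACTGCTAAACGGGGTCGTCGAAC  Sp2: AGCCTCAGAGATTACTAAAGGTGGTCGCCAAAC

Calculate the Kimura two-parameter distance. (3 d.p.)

Of 33 sites, 5 differences are transitions and 2 are transversions, so P = 5/33 ≈ 0.151515 and Q = 2/33 ≈ 0.060606.
Under the Kimura two-parameter model, d = −½ ln(1 − 2P − Q) − ¼ ln(1 − 2Q).
1 − 2P − Q = 0.636364, giving −½ ln(0.636364) = 0.225992.
1 − 2Q = 0.878788, giving −¼ ln(0.878788) = 0.032303.
d = 0.225992 + 0.032303 = 0.258295.

0.258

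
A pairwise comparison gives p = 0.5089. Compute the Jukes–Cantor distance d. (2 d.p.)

0.85

d = −(3/4) ln(1 − 4p/3) = −0.75 ln(1 − 0.678533) = −0.75 ln(0.321467)
  = −0.75 × (-1.134860) = 0.851145 substitutions/site.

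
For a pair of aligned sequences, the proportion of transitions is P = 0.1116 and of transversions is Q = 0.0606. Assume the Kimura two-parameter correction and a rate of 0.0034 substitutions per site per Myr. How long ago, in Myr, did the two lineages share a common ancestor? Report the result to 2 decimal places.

29.29

Under the Kimura two-parameter model, d = −½ ln(1 − 2P − Q) − ¼ ln(1 − 2Q).
1 − 2P − Q = 0.7162, giving −½ ln(0.7162) = 0.166898.
1 − 2Q = 0.8788, giving −¼ ln(0.8788) = 0.032299.
d = 0.166898 + 0.032299 = 0.199197.
Under a molecular clock d = 2μt, so t = d/(2μ) = 0.199197 / (2 × 0.0034) = 29.29 Myr.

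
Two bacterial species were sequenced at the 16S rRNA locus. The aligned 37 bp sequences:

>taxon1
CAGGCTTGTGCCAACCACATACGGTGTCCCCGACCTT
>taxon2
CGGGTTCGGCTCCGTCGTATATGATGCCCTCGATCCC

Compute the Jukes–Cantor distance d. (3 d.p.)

The sequences differ at 18 of 37 sites, so p = 18/37 ≈ 0.486486.
d = −(3/4) ln(1 − 4p/3) = −0.75 ln(1 − 0.648648) = −0.75 ln(0.351352)
  = −0.75 × (-1.045967) = 0.784475 substitutions/site.

0.784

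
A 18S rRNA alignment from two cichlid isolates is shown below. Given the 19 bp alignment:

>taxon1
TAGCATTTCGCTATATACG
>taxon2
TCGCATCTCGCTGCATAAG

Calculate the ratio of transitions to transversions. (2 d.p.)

Transitions are A↔G and C↔T; transversions are all other mismatches.
Transitions: 3. Transversions: 2.
R = 3/2 = 1.50.

1.50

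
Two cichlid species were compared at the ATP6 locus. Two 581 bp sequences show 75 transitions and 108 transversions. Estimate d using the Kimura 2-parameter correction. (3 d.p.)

P = 75/581 ≈ 0.129088 and Q = 108/581 ≈ 0.185886.
Under the Kimura two-parameter model, d = −½ ln(1 − 2P − Q) − ¼ ln(1 − 2Q).
1 − 2P − Q = 0.555938, giving −½ ln(0.555938) = 0.293549.
1 − 2Q = 0.628228, giving −¼ ln(0.628228) = 0.116213.
d = 0.293549 + 0.116213 = 0.409762.

0.410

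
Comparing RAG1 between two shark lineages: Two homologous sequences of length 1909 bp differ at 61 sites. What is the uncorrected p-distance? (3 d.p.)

p = 61/1909 = 0.031953… ≈ 0.032 (to 3 d.p.).

0.032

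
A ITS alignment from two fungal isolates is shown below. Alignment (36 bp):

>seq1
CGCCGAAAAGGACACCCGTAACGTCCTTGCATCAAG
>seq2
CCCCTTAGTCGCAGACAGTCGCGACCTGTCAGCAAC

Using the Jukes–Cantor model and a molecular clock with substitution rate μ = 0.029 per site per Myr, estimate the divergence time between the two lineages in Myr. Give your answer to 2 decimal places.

The sequences differ at 18 of 36 sites, so p = 18/36 = 0.5.
d = −(3/4) ln(1 − 4p/3) = −0.75 ln(1 − 0.666667) = −0.75 ln(0.333333)
  = −0.75 × (-1.098613) = 0.823960 substitutions/site.
Under a molecular clock d = 2μt, so t = d/(2μ) = 0.823960 / (2 × 0.029) = 14.21 Myr.

14.21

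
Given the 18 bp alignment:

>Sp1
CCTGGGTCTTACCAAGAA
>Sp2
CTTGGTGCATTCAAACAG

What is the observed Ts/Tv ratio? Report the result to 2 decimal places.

Transitions are A↔G and C↔T; transversions are all other mismatches.
Transitions: 2. Transversions: 6.
R = 2/6 = 0.333333… ≈ 0.33 (to 2 d.p.).

0.33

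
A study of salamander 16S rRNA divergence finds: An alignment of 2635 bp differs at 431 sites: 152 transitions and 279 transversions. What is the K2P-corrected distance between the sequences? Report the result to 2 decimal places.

P = 152/2635 ≈ 0.057685 and Q = 279/2635 ≈ 0.105882.
Under the Kimura two-parameter model, d = −½ ln(1 − 2P − Q) − ¼ ln(1 − 2Q).
1 − 2P − Q = 0.778748, giving −½ ln(0.778748) = 0.125034.
1 − 2Q = 0.788236, giving −¼ ln(0.788236) = 0.059489.
d = 0.125034 + 0.059489 = 0.184523.

0.18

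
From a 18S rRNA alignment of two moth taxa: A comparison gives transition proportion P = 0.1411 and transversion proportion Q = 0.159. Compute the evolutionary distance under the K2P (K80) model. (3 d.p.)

Under the Kimura two-parameter model, d = −½ ln(1 − 2P − Q) − ¼ ln(1 − 2Q).
1 − 2P − Q = 0.5588, giving −½ ln(0.5588) = 0.290982.
1 − 2Q = 0.682, giving −¼ ln(0.682) = 0.095681.
d = 0.290982 + 0.095681 = 0.386663.

0.387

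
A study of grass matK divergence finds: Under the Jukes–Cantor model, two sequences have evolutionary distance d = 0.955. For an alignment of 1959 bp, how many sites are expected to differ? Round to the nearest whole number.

Invert JC69: p = (3/4)(1 − e^(−4d/3)) = 0.75 × (1 − e^(-1.273333)) = 0.75 × (1 − 0.279897) = 0.540077.
Expected differing sites = pL ≈ 0.540077 × 1959 = 1058.010843 ≈ 1058.

1058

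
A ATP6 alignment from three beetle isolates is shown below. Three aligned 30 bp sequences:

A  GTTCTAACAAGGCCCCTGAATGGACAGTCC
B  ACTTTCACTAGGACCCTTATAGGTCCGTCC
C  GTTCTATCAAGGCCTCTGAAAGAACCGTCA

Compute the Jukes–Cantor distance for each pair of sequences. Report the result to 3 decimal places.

A–B: 11/30 sites differ → p ≈ 0.366667, d = −0.75 ln(1 − 0.488889) = 0.503376 ≈ 0.503.
A–C: 6/30 sites differ → p = 0.2, d = −0.75 ln(1 − 0.266667) = 0.232617 ≈ 0.233.
B–C: 13/30 sites differ → p ≈ 0.433333, d = −0.75 ln(1 − 0.577777) = 0.646666 ≈ 0.647.

d(A,B) = 0.503, d(A,C) = 0.233, d(B,C) = 0.647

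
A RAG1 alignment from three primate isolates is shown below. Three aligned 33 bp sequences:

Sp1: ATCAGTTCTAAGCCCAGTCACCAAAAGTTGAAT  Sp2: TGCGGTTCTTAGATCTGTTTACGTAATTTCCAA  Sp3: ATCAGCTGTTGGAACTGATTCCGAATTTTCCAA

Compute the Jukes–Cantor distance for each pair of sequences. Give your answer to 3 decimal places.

d(Sp1,Sp2) = 0.780, d(Sp1,Sp3) = 0.780, d(Sp2,Sp3) = 0.441

Sp1–Sp2: 16/33 sites differ → p ≈ 0.484848, d = −0.75 ln(1 − 0.646464) = 0.779827 ≈ 0.780.
Sp1–Sp3: 16/33 sites differ → p ≈ 0.484848, d = −0.75 ln(1 − 0.646464) = 0.779827 ≈ 0.780.
Sp2–Sp3: 11/33 sites differ → p ≈ 0.333333, d = −0.75 ln(1 − 0.444444) = 0.440839 ≈ 0.441.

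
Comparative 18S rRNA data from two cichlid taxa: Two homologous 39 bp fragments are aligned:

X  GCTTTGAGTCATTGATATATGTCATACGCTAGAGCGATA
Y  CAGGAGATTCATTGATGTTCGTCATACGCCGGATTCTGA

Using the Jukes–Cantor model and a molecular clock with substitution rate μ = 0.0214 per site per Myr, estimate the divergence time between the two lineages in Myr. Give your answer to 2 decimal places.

The sequences differ at 16 of 39 sites, so p = 16/39 ≈ 0.410256.
d = −(3/4) ln(1 − 4p/3) = −0.75 ln(1 − 0.547008) = −0.75 ln(0.452992)
  = −0.75 × (-0.791881) = 0.593911 substitutions/site.
Under a molecular clock d = 2μt, so t = d/(2μ) = 0.593911 / (2 × 0.0214) = 13.88 Myr.

13.88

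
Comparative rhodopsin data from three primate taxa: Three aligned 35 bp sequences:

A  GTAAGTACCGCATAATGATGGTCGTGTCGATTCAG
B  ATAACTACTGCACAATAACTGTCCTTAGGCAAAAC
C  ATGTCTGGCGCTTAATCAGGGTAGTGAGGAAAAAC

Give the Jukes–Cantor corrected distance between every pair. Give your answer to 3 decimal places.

A–B: 16/35 sites differ → p ≈ 0.457143, d = −0.75 ln(1 − 0.609524) = 0.705292 ≈ 0.705.
A–C: 16/35 sites differ → p ≈ 0.457143, d = −0.75 ln(1 − 0.609524) = 0.705292 ≈ 0.705.
B–C: 14/35 sites differ → p = 0.4, d = −0.75 ln(1 − 0.533333) = 0.571605 ≈ 0.572.

d(A,B) = 0.705, d(A,C) = 0.705, d(B,C) = 0.572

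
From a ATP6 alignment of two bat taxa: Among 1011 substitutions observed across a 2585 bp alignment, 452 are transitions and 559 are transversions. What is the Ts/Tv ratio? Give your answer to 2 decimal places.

R = 452/559 = 0.808586… ≈ 0.81 (to 2 d.p.).

0.81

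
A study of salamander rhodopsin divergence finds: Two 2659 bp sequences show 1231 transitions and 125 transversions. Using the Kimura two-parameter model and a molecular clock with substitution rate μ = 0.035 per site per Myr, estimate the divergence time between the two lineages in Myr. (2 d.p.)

26.13

P = 1231/2659 ≈ 0.462956 and Q = 125/2659 ≈ 0.04701.
Under the Kimura two-parameter model, d = −½ ln(1 − 2P − Q) − ¼ ln(1 − 2Q).
1 − 2P − Q = 0.027078, giving −½ ln(0.027078) = 1.804517.
1 − 2Q = 0.90598, giving −¼ ln(0.90598) = 0.024685.
d = 1.804517 + 0.024685 = 1.829202.
Under a molecular clock d = 2μt, so t = d/(2μ) = 1.829202 / (2 × 0.035) = 26.13 Myr.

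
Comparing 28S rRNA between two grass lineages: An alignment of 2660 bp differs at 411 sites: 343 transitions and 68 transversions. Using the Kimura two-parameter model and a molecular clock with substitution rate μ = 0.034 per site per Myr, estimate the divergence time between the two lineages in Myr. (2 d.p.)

2.64

P = 343/2660 ≈ 0.128947 and Q = 68/2660 ≈ 0.025564.
Under the Kimura two-parameter model, d = −½ ln(1 − 2P − Q) − ¼ ln(1 − 2Q).
1 − 2P − Q = 0.716542, giving −½ ln(0.716542) = 0.166659.
1 − 2Q = 0.948872, giving −¼ ln(0.948872) = 0.013120.
d = 0.166659 + 0.013120 = 0.179779.
Under a molecular clock d = 2μt, so t = d/(2μ) = 0.179779 / (2 × 0.034) = 2.64 Myr.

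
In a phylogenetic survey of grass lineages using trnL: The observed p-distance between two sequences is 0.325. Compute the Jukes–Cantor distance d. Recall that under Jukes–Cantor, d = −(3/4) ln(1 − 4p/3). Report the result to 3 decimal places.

d = −(3/4) ln(1 − 4p/3) = −0.75 ln(1 − 0.433333) = −0.75 ln(0.566667)
  = −0.75 × (-0.567983) = 0.425987 substitutions/site.

0.426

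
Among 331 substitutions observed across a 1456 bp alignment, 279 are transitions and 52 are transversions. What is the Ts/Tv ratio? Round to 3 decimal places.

R = 279/52 = 5.365384… ≈ 5.365 (to 3 d.p.).

5.365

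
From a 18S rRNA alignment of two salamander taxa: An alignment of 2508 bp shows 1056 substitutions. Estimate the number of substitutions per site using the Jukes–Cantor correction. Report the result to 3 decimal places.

p = 1056/2508 ≈ 0.421053.
d = −(3/4) ln(1 − 4p/3) = −0.75 ln(1 − 0.561404) = −0.75 ln(0.438596)
  = −0.75 × (-0.824177) = 0.618133 substitutions/site.

0.618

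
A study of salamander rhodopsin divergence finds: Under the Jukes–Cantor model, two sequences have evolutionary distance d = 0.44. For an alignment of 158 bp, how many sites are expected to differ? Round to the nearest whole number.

53

Invert JC69: p = (3/4)(1 − e^(−4d/3)) = 0.75 × (1 − e^(-0.586667)) = 0.75 × (1 − 0.556178) = 0.332867.
Expected differing sites = pL ≈ 0.332867 × 158 = 52.592986 ≈ 53.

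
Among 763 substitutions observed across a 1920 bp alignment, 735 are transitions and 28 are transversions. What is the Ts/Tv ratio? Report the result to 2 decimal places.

R = 735/28 = 26.25.

26.25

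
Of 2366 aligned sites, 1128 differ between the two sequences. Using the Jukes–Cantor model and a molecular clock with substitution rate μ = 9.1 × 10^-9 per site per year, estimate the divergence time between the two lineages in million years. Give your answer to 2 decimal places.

p = 1128/2366 ≈ 0.476754.
d = −(3/4) ln(1 − 4p/3) = −0.75 ln(1 − 0.635672) = −0.75 ln(0.364328)
  = −0.75 × (-1.009701) = 0.757276 substitutions/site.
Under a molecular clock d = 2μt, so t = d/(2μ) = 0.757276 / (2 × 9.1 × 10^-9) = 41.61 million years.

41.61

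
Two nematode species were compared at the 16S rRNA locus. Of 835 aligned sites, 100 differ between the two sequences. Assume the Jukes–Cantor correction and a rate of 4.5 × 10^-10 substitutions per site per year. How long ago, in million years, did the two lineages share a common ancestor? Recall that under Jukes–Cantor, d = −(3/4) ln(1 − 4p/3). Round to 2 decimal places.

p = 100/835 ≈ 0.11976.
d = −(3/4) ln(1 − 4p/3) = −0.75 ln(1 − 0.15968) = −0.75 ln(0.84032)
  = −0.75 × (-0.173973) = 0.130480 substitutions/site.
Under a molecular clock d = 2μt, so t = d/(2μ) = 0.130480 / (2 × 4.5 × 10^-10) = 144.98 million years.

144.98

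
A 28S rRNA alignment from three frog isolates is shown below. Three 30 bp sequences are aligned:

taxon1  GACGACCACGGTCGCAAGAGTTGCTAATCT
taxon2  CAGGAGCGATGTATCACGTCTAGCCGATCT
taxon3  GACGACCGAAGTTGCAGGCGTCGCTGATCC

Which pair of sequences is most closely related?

taxon1–taxon2: 14/30 differ, p = 0.467, d = 0.730.
taxon1–taxon3: 9/30 differ, p = 0.300, d = 0.383.
taxon2–taxon3: 12/30 differ, p = 0.400, d = 0.572.
The smallest distance is between taxon1 and taxon3.

taxon1 and taxon3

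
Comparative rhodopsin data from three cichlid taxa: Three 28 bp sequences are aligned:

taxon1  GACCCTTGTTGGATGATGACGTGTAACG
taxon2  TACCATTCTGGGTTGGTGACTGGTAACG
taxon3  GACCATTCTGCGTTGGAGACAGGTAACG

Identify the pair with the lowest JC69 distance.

taxon1–taxon2: 8/28 differ, p = 0.286, d = 0.360.
taxon1–taxon3: 9/28 differ, p = 0.321, d = 0.420.
taxon2–taxon3: 4/28 differ, p = 0.143, d = 0.158.
The smallest distance is between taxon2 and taxon3.

taxon2 and taxon3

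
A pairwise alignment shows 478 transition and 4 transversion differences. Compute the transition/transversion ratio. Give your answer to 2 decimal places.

R = 478/4 = 119.50.

119.50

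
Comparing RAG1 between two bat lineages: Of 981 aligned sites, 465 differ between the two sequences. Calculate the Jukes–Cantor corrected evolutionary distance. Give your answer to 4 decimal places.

0.7498

p = 465/981 ≈ 0.474006.
d = −(3/4) ln(1 − 4p/3) = −0.75 ln(1 − 0.632008) = −0.75 ln(0.367992)
  = −0.75 × (-0.999694) = 0.749771 substitutions/site.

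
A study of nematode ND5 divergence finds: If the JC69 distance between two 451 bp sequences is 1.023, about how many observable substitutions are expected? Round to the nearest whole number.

Invert JC69: p = (3/4)(1 − e^(−4d/3)) = 0.75 × (1 − e^(-1.364)) = 0.75 × (1 − 0.255636) = 0.558273.
Expected differing sites = pL ≈ 0.558273 × 451 = 251.781123 ≈ 252.

252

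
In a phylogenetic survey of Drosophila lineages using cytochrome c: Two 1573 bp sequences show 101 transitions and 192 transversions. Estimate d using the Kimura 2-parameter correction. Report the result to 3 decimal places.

P = 101/1573 ≈ 0.064209 and Q = 192/1573 ≈ 0.12206.
Under the Kimura two-parameter model, d = −½ ln(1 − 2P − Q) − ¼ ln(1 − 2Q).
1 − 2P − Q = 0.749522, giving −½ ln(0.749522) = 0.144160.
1 − 2Q = 0.75588, giving −¼ ln(0.75588) = 0.069968.
d = 0.144160 + 0.069968 = 0.214128.

0.214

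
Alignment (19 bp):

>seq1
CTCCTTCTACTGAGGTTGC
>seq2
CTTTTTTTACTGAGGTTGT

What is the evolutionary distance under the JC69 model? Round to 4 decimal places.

0.2471

The sequences differ at 4 of 19 sites (3, 4, 7, 19), so p = 4/19 ≈ 0.210526.
d = −(3/4) ln(1 − 4p/3) = −0.75 ln(1 − 0.280701) = −0.75 ln(0.719299)
  = −0.75 × (-0.329478) = 0.247109 substitutions/site.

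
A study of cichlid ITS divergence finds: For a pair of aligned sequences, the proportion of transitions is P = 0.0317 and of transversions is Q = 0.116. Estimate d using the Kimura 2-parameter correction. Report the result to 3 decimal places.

0.165

Under the Kimura two-parameter model, d = −½ ln(1 − 2P − Q) − ¼ ln(1 − 2Q).
1 − 2P − Q = 0.8206, giving −½ ln(0.8206) = 0.098860.
1 − 2Q = 0.768, giving −¼ ln(0.768) = 0.065991.
d = 0.098860 + 0.065991 = 0.164851.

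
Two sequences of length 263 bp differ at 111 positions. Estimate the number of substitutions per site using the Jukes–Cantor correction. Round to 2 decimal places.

p = 111/263 ≈ 0.422053.
d = −(3/4) ln(1 − 4p/3) = −0.75 ln(1 − 0.562737) = −0.75 ln(0.437263)
  = −0.75 × (-0.827220) = 0.620415 substitutions/site.

0.62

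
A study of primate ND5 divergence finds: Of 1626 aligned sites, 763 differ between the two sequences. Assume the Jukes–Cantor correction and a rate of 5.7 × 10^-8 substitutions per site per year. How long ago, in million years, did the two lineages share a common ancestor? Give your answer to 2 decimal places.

p = 763/1626 ≈ 0.46925.
d = −(3/4) ln(1 − 4p/3) = −0.75 ln(1 − 0.625667) = −0.75 ln(0.374333)
  = −0.75 × (-0.982610) = 0.736958 substitutions/site.
Under a molecular clock d = 2μt, so t = d/(2μ) = 0.736958 / (2 × 5.7 × 10^-8) = 6.46 million years.

6.46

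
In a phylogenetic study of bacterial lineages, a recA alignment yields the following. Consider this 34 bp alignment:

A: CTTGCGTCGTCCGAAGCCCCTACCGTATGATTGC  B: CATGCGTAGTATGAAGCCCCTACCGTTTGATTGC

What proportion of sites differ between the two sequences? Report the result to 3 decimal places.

0.147

The sequences differ at 5 of 34 positions (sites 2, 8, 11, 12, 27).
p = 5/34 = 0.147058… ≈ 0.147 (to 3 d.p.).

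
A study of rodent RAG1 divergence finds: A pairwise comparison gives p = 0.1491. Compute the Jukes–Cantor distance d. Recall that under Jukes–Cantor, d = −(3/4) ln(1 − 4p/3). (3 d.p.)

0.166

d = −(3/4) ln(1 − 4p/3) = −0.75 ln(1 − 0.1988) = −0.75 ln(0.8012)
  = −0.75 × (-0.221645) = 0.166234 substitutions/site.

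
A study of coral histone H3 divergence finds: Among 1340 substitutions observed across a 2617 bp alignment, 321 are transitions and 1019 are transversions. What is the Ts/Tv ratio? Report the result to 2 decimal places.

0.32

R = 321/1019 = 0.315014… ≈ 0.32 (to 2 d.p.).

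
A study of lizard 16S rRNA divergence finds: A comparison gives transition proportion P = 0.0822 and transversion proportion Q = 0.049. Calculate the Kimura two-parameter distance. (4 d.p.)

0.1458

Under the Kimura two-parameter model, d = −½ ln(1 − 2P − Q) − ¼ ln(1 − 2Q).
1 − 2P − Q = 0.7866, giving −½ ln(0.7866) = 0.120018.
1 − 2Q = 0.902, giving −¼ ln(0.902) = 0.025785.
d = 0.120018 + 0.025785 = 0.145803.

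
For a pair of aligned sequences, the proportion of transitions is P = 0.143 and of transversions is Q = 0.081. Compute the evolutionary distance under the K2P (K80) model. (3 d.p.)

Under the Kimura two-parameter model, d = −½ ln(1 − 2P − Q) − ¼ ln(1 − 2Q).
1 − 2P − Q = 0.633, giving −½ ln(0.633) = 0.228642.
1 − 2Q = 0.838, giving −¼ ln(0.838) = 0.044184.
d = 0.228642 + 0.044184 = 0.272826.

0.273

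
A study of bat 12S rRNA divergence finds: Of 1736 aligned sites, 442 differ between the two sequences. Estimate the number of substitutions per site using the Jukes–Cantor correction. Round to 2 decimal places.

p = 442/1736 ≈ 0.254608.
d = −(3/4) ln(1 − 4p/3) = −0.75 ln(1 − 0.339477) = −0.75 ln(0.660523)
  = −0.75 × (-0.414723) = 0.311042 substitutions/site.

0.31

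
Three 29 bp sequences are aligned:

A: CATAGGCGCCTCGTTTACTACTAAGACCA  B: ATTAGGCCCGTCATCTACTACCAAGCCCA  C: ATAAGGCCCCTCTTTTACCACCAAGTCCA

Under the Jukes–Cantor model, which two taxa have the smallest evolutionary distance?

B and C

A–B: 8/29 differ, p = 0.276, d = 0.344.
A–C: 8/29 differ, p = 0.276, d = 0.344.
B–C: 6/29 differ, p = 0.207, d = 0.242.
The smallest distance is between B and C.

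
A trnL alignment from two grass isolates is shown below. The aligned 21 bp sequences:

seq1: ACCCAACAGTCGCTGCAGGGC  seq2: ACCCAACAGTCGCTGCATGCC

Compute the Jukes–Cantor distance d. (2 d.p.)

0.10

The sequences differ at 2 of 21 sites (18, 20), so p = 2/21 ≈ 0.095238.
d = −(3/4) ln(1 − 4p/3) = −0.75 ln(1 − 0.126984) = −0.75 ln(0.873016)
  = −0.75 × (-0.135801) = 0.101851 substitutions/site.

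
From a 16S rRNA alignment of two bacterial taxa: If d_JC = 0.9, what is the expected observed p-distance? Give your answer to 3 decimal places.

0.524

p = (3/4)(1 − e^(−4d/3)) = 0.75 × (1 − e^(-1.2)) = 0.75 × (1 − 0.301194) = 0.524105.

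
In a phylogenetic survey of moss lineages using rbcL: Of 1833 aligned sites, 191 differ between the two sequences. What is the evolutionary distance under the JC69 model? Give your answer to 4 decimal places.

p = 191/1833 ≈ 0.104201.
d = −(3/4) ln(1 − 4p/3) = −0.75 ln(1 − 0.138935) = −0.75 ln(0.861065)
  = −0.75 × (-0.149585) = 0.112189 substitutions/site.

0.1122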